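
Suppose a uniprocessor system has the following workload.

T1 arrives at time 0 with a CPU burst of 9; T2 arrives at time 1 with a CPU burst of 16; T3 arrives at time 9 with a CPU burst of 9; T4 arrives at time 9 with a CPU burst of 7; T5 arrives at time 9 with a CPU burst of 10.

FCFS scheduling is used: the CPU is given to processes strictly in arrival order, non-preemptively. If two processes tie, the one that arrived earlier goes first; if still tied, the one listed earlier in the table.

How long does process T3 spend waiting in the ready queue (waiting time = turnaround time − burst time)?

Timeline: | T1 0-9 | T2 9-25 | T3 25-34 | T4 34-41 | T5 41-51 |
Completion: T1=9  T2=25  T3=34  T4=41  T5=51
Turnaround (C−A): T1=9  T2=24  T3=25  T4=32  T5=42
Waiting(T3) = turnaround − burst = 25 − 9 = 16

16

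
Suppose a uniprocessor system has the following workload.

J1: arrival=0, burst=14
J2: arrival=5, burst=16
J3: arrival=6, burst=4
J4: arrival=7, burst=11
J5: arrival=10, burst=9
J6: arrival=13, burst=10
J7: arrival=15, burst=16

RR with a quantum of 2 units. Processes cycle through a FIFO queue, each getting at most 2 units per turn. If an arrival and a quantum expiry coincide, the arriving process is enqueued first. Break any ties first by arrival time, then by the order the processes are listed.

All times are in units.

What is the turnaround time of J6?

54

Schedule: | J1 0-6 | J2 6-8 | J3 8-10 | J1 10-12 | J4 12-14 | J2 14-16 | J5 16-18 | J3 18-20 | J1 20-22 | J6 22-24 | J4 24-26 | J7 26-28 | J2 28-30 | J5 30-32 | J1 32-34 | J6 34-36 | J4 36-38 | J7 38-40 | J2 40-42 | J5 42-44 | J1 44-46 | J6 46-48 | J4 48-50 | J7 50-52 | J2 52-54 | J5 54-56 | J6 56-58 | J4 58-60 | J7 60-62 | J2 62-64 | J5 64-65 | J6 65-67 | J4 67-68 | J7 68-70 | J2 70-72 | J7 72-74 | J2 74-76 | J7 76-80 |
Completion: J1=46  J2=76  J3=20  J4=68  J5=65  J6=67  J7=80
Turnaround (C−A): J1=46  J2=71  J3=14  J4=61  J5=55  J6=54  J7=65
Turnaround(J6) = completion − arrival = 67 − 13 = 54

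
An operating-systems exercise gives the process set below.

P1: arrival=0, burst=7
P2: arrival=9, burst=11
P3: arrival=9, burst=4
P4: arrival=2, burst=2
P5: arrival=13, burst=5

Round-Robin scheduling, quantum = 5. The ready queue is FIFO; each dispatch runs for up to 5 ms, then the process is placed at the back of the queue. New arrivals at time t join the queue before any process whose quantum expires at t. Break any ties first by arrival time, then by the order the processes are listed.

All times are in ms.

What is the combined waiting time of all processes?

24

Timeline: | P1 0-5 | P4 5-7 | P1 7-9 | P2 9-14 | P3 14-18 | P5 18-23 | P2 23-29 |
Completion: P1=9  P2=29  P3=18  P4=7  P5=23
Waiting = turnaround − burst: P1=2, P2=9, P3=5, P4=3, P5=5
Total waiting = 2 + 9 + 5 + 3 + 5 = 24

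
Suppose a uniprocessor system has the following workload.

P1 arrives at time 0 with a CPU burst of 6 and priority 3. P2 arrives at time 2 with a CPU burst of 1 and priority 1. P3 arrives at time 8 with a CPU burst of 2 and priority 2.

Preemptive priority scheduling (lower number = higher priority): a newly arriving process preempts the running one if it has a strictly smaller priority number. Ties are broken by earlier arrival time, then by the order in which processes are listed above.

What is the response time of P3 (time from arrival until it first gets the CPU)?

Gantt: | P1 0-2 | P2 2-3 | P1 3-7 | idle 7-8 | P3 8-10 |
Completion: P1=7  P2=3  P3=10
Turnaround (C−A): P1=7  P2=1  P3=2
Response(P3) = first start − arrival = 8 − 8 = 0

0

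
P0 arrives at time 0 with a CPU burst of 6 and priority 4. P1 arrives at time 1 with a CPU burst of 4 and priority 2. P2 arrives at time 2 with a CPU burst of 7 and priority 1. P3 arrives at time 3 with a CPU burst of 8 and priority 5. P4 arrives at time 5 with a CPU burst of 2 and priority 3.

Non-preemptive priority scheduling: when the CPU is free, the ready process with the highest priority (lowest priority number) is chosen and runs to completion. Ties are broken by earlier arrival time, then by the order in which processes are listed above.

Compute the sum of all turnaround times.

71

Schedule: | P0 0-6 | P2 6-13 | P1 13-17 | P4 17-19 | P3 19-27 |
Completion: P0=6  P1=17  P2=13  P3=27  P4=19
Turnaround = completion − arrival: P0=6, P1=16, P2=11, P3=24, P4=14
Total turnaround = 6 + 16 + 11 + 24 + 14 = 71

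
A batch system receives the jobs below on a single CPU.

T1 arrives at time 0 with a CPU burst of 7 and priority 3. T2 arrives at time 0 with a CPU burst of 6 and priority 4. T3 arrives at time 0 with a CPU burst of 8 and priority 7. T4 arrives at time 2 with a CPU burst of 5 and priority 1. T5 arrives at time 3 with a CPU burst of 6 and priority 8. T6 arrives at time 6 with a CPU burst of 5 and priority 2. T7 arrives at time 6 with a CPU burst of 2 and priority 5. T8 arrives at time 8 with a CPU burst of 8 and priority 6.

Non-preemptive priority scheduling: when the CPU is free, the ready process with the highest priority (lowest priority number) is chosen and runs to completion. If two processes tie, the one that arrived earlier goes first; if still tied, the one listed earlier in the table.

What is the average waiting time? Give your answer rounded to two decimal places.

Timeline: | T1 0-7 | T4 7-12 | T6 12-17 | T2 17-23 | T7 23-25 | T8 25-33 | T3 33-41 | T5 41-47 |
Completion: T1=7  T2=23  T3=41  T4=12  T5=47  T6=17  T7=25  T8=33
Turnaround (C−A): T1=7  T2=23  T3=41  T4=10  T5=44  T6=11  T7=19  T8=25
Waiting times: T1=0, T2=17, T3=33, T4=5, T5=38, T6=6, T7=17, T8=17
Average waiting = (0+17+33+5+38+6+17+17) / 8 = 133/8 = 16.63

16.63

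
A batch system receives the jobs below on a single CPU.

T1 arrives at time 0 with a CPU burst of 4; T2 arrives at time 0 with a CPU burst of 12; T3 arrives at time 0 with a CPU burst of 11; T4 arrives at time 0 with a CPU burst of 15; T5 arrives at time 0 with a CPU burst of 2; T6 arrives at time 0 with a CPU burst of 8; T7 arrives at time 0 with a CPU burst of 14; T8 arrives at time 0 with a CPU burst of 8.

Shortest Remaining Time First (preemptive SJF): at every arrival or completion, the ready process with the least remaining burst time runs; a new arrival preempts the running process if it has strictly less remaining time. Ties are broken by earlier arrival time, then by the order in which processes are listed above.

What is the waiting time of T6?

6

Timeline: | T5 0-2 | T1 2-6 | T6 6-14 | T8 14-22 | T3 22-33 | T2 33-45 | T7 45-59 | T4 59-74 |
Completion: T1=6  T2=45  T3=33  T4=74  T5=2  T6=14  T7=59  T8=22
Waiting(T6) = turnaround − burst = 14 − 8 = 6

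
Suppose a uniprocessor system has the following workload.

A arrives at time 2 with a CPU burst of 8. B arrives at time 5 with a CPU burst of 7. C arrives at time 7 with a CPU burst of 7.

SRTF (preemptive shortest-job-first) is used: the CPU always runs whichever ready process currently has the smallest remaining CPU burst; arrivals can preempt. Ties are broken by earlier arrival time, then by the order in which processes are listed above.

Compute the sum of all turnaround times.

37

Schedule: | idle 0-2 | A 2-10 | B 10-17 | C 17-24 |
Completion: A=10  B=17  C=24
Turnaround = completion − arrival: A=8, B=12, C=17
Total turnaround = 8 + 12 + 17 = 37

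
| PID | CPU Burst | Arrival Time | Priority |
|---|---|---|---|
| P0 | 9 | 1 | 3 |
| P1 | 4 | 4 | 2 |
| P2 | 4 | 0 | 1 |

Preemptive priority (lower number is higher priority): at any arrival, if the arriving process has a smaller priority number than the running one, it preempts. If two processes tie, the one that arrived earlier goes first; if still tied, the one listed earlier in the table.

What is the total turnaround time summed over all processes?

Timeline: | P2 0-4 | P1 4-8 | P0 8-17 |
Completion: P0=17  P1=8  P2=4
Turnaround = completion − arrival: P0=16, P1=4, P2=4
Total turnaround = 16 + 4 + 4 = 24

24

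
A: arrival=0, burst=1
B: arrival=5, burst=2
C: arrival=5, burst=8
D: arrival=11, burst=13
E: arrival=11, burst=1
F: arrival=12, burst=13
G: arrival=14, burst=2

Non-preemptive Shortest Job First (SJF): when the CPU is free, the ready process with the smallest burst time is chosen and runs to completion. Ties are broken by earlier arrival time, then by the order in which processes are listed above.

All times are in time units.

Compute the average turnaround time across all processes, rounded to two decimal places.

Timeline: | A 0-1 | idle 1-5 | B 5-7 | C 7-15 | E 15-16 | G 16-18 | D 18-31 | F 31-44 |
Completion: A=1  B=7  C=15  D=31  E=16  F=44  G=18
Turnaround (C−A): A=1  B=2  C=10  D=20  E=5  F=32  G=4
Turnaround times: A=1, B=2, C=10, D=20, E=5, F=32, G=4
Average turnaround = (1+2+10+20+5+32+4) / 7 = 74/7 = 10.57

10.57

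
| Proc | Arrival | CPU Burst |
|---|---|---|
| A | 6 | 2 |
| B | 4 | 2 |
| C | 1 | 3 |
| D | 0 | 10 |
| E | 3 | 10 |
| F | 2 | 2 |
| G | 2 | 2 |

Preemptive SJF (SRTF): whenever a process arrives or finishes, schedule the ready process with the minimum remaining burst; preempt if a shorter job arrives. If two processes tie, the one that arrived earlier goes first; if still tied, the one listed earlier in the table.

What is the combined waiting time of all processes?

43

Schedule: | D 0-1 | C 1-4 | F 4-6 | G 6-8 | B 8-10 | A 10-12 | D 12-21 | E 21-31 |
Completion: A=12  B=10  C=4  D=21  E=31  F=6  G=8
Turnaround (C−A): A=6  B=6  C=3  D=21  E=28  F=4  G=6
Waiting = turnaround − burst: A=4, B=4, C=0, D=11, E=18, F=2, G=4
Total waiting = 4 + 4 + 0 + 11 + 18 + 2 + 4 = 43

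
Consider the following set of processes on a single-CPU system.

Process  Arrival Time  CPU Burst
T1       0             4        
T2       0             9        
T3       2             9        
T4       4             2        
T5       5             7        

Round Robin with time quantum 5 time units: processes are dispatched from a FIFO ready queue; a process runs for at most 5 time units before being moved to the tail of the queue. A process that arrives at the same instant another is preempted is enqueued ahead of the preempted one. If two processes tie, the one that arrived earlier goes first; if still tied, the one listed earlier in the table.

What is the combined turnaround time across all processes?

94

Gantt: | T1 0-4 | T2 4-9 | T3 9-14 | T4 14-16 | T5 16-21 | T2 21-25 | T3 25-29 | T5 29-31 |
Completion: T1=4  T2=25  T3=29  T4=16  T5=31
Turnaround (C−A): T1=4  T2=25  T3=27  T4=12  T5=26
Turnaround = completion − arrival: T1=4, T2=25, T3=27, T4=12, T5=26
Total turnaround = 4 + 25 + 27 + 12 + 26 = 94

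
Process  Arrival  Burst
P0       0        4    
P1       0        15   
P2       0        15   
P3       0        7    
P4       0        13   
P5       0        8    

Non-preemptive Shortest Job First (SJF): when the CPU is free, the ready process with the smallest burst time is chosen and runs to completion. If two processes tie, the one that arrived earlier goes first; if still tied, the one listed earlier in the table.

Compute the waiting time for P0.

0

Gantt: | P0 0-4 | P3 4-11 | P5 11-19 | P4 19-32 | P1 32-47 | P2 47-62 |
Completion: P0=4  P1=47  P2=62  P3=11  P4=32  P5=19
Turnaround (C−A): P0=4  P1=47  P2=62  P3=11  P4=32  P5=19
Waiting(P0) = turnaround − burst = 4 − 4 = 0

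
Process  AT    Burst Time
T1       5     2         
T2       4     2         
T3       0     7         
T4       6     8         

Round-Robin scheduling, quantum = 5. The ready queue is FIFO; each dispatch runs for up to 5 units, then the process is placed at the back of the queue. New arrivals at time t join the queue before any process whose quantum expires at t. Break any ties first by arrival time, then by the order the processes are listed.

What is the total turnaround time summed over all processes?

31

Gantt: | T3 0-5 | T2 5-7 | T1 7-9 | T3 9-11 | T4 11-19 |
Completion: T1=9  T2=7  T3=11  T4=19
Turnaround (C−A): T1=4  T2=3  T3=11  T4=13
Turnaround = completion − arrival: T1=4, T2=3, T3=11, T4=13
Total turnaround = 4 + 3 + 11 + 13 = 31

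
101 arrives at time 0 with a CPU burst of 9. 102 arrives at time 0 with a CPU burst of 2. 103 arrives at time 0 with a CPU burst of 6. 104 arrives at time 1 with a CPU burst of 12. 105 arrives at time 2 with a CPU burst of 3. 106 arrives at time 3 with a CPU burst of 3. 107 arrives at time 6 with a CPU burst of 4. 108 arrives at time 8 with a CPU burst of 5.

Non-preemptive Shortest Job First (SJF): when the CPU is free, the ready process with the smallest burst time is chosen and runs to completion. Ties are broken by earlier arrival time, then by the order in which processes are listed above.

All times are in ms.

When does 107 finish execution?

Gantt: | 102 0-2 | 105 2-5 | 106 5-8 | 107 8-12 | 108 12-17 | 103 17-23 | 101 23-32 | 104 32-44 |
Completion: 101=32  102=2  103=23  104=44  105=5  106=8  107=12  108=17

12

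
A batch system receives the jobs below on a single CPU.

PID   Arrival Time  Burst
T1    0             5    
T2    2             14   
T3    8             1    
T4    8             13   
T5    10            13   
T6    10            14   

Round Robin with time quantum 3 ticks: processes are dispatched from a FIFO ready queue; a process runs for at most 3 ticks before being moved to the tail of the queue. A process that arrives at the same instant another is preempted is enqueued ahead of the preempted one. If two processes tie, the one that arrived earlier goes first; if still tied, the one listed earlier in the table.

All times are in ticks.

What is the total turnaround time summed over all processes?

204

Schedule: | T1 0-3 | T2 3-6 | T1 6-8 | T2 8-11 | T3 11-12 | T4 12-15 | T5 15-18 | T6 18-21 | T2 21-24 | T4 24-27 | T5 27-30 | T6 30-33 | T2 33-36 | T4 36-39 | T5 39-42 | T6 42-45 | T2 45-47 | T4 47-50 | T5 50-53 | T6 53-56 | T4 56-57 | T5 57-58 | T6 58-60 |
Completion: T1=8  T2=47  T3=12  T4=57  T5=58  T6=60
Turnaround (C−A): T1=8  T2=45  T3=4  T4=49  T5=48  T6=50
Turnaround = completion − arrival: T1=8, T2=45, T3=4, T4=49, T5=48, T6=50
Total turnaround = 8 + 45 + 4 + 49 + 48 + 50 = 204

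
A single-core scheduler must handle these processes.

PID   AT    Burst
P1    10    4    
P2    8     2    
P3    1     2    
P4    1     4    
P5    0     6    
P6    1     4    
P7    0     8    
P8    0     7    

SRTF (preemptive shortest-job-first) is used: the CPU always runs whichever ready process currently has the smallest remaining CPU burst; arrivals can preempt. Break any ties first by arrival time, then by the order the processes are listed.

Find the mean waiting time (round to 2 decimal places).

10.00

Timeline: | P5 0-1 | P3 1-3 | P4 3-7 | P6 7-8 | P2 8-10 | P6 10-13 | P1 13-17 | P5 17-22 | P8 22-29 | P7 29-37 |
Completion: P1=17  P2=10  P3=3  P4=7  P5=22  P6=13  P7=37  P8=29
Waiting times: P1=3, P2=0, P3=0, P4=2, P5=16, P6=8, P7=29, P8=22
Average waiting = (3+0+0+2+16+8+29+22) / 8 = 80/8 = 10.00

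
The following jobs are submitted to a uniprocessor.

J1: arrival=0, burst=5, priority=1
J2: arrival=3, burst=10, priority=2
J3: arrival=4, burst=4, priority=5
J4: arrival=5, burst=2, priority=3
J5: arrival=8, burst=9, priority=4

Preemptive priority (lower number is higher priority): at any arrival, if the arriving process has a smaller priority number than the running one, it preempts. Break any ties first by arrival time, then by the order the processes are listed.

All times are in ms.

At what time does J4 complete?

17

Schedule: | J1 0-5 | J2 5-15 | J4 15-17 | J5 17-26 | J3 26-30 |
Completion: J1=5  J2=15  J3=30  J4=17  J5=26
Turnaround (C−A): J1=5  J2=12  J3=26  J4=12  J5=18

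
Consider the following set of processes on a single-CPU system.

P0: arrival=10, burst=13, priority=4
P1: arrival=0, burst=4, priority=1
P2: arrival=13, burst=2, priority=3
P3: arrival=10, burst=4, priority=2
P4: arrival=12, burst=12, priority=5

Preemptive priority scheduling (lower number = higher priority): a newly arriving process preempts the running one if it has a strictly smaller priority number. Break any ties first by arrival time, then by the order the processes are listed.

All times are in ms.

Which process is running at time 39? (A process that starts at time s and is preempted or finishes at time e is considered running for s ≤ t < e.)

Schedule: | P1 0-4 | idle 4-10 | P3 10-14 | P2 14-16 | P0 16-29 | P4 29-41 |
Completion: P0=29  P1=4  P2=16  P3=14  P4=41
Turnaround (C−A): P0=19  P1=4  P2=3  P3=4  P4=29

P4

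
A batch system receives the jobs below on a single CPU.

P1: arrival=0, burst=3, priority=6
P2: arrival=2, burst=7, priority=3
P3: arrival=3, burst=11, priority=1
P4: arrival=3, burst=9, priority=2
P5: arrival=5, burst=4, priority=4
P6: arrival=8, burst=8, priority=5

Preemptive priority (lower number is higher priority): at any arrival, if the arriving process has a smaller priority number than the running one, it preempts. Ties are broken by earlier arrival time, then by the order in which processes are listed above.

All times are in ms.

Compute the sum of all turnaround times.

Gantt: | P1 0-2 | P2 2-3 | P3 3-14 | P4 14-23 | P2 23-29 | P5 29-33 | P6 33-41 | P1 41-42 |
Completion: P1=42  P2=29  P3=14  P4=23  P5=33  P6=41
Turnaround = completion − arrival: P1=42, P2=27, P3=11, P4=20, P5=28, P6=33
Total turnaround = 42 + 27 + 11 + 20 + 28 + 33 = 161

161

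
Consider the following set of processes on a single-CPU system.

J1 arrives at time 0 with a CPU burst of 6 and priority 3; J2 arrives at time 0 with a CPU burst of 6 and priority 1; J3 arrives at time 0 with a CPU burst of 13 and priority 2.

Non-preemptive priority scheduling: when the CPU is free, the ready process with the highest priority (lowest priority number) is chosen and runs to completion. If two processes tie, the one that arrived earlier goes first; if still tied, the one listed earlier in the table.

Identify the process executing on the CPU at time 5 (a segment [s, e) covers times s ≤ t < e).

J2

Timeline: | J2 0-6 | J3 6-19 | J1 19-25 |
Completion: J1=25  J2=6  J3=19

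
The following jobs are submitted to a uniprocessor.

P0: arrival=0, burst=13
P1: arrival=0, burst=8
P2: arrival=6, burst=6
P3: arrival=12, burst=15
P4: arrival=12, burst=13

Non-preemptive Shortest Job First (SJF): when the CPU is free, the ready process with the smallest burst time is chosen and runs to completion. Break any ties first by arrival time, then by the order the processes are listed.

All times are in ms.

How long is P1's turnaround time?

8

Schedule: | P1 0-8 | P2 8-14 | P0 14-27 | P4 27-40 | P3 40-55 |
Completion: P0=27  P1=8  P2=14  P3=55  P4=40
Turnaround(P1) = completion − arrival = 8 − 0 = 8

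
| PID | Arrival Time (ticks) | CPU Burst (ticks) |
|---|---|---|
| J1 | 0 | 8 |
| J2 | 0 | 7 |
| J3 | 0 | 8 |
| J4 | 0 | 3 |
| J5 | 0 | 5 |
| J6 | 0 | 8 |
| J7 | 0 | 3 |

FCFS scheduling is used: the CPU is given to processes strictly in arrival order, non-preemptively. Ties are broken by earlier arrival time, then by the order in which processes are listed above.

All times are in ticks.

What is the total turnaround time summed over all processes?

Gantt: | J1 0-8 | J2 8-15 | J3 15-23 | J4 23-26 | J5 26-31 | J6 31-39 | J7 39-42 |
Completion: J1=8  J2=15  J3=23  J4=26  J5=31  J6=39  J7=42
Turnaround (C−A): J1=8  J2=15  J3=23  J4=26  J5=31  J6=39  J7=42
Turnaround = completion − arrival: J1=8, J2=15, J3=23, J4=26, J5=31, J6=39, J7=42
Total turnaround = 8 + 15 + 23 + 26 + 31 + 39 + 42 = 184

184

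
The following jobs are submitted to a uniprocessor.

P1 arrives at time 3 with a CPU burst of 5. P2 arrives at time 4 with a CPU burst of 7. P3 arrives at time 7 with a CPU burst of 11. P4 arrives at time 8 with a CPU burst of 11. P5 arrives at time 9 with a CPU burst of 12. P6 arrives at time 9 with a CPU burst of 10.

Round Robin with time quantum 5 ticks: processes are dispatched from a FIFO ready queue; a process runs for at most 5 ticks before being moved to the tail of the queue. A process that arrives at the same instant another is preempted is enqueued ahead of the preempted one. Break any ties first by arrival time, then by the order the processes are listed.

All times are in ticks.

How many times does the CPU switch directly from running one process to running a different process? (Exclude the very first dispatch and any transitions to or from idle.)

13

Gantt: | idle 0-3 | P1 3-8 | P2 8-13 | P3 13-18 | P4 18-23 | P5 23-28 | P6 28-33 | P2 33-35 | P3 35-40 | P4 40-45 | P5 45-50 | P6 50-55 | P3 55-56 | P4 56-57 | P5 57-59 |
Completion: P1=8  P2=35  P3=56  P4=57  P5=59  P6=55
Turnaround (C−A): P1=5  P2=31  P3=49  P4=49  P5=50  P6=46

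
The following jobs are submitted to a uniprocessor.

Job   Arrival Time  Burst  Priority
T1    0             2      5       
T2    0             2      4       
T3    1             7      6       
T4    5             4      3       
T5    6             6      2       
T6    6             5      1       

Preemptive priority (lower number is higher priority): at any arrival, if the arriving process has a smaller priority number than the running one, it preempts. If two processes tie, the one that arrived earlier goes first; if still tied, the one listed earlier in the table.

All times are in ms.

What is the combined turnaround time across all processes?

62

Schedule: | T2 0-2 | T1 2-4 | T3 4-5 | T4 5-6 | T6 6-11 | T5 11-17 | T4 17-20 | T3 20-26 |
Completion: T1=4  T2=2  T3=26  T4=20  T5=17  T6=11
Turnaround = completion − arrival: T1=4, T2=2, T3=25, T4=15, T5=11, T6=5
Total turnaround = 4 + 2 + 25 + 15 + 11 + 5 = 62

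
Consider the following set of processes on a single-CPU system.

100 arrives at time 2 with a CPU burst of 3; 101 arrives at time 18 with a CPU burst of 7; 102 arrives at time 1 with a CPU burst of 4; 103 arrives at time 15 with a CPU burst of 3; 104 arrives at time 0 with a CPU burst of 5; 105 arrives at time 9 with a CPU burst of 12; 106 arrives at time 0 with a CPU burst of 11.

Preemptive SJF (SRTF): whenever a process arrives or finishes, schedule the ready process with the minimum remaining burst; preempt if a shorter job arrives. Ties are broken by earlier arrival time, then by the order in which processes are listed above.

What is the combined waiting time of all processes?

56

Schedule: | 104 0-5 | 100 5-8 | 102 8-12 | 106 12-15 | 103 15-18 | 101 18-25 | 106 25-33 | 105 33-45 |
Completion: 100=8  101=25  102=12  103=18  104=5  105=45  106=33
Turnaround (C−A): 100=6  101=7  102=11  103=3  104=5  105=36  106=33
Waiting = turnaround − burst: 100=3, 101=0, 102=7, 103=0, 104=0, 105=24, 106=22
Total waiting = 3 + 0 + 7 + 0 + 0 + 24 + 22 = 56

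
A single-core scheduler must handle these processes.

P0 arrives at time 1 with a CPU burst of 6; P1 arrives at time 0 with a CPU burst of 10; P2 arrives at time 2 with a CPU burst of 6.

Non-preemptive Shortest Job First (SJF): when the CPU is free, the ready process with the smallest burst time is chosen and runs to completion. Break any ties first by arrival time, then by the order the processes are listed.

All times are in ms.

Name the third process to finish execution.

Gantt: | P1 0-10 | P0 10-16 | P2 16-22 |
Completion: P0=16  P1=10  P2=22
Finish order: P1 → P0 → P2

P2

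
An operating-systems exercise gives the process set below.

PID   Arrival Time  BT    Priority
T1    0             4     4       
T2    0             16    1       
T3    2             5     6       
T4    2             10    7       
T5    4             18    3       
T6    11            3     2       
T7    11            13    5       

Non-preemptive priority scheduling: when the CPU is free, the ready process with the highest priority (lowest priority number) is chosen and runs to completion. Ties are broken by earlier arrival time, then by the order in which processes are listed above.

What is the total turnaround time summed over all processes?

Gantt: | T2 0-16 | T6 16-19 | T5 19-37 | T1 37-41 | T7 41-54 | T3 54-59 | T4 59-69 |
Completion: T1=41  T2=16  T3=59  T4=69  T5=37  T6=19  T7=54
Turnaround = completion − arrival: T1=41, T2=16, T3=57, T4=67, T5=33, T6=8, T7=43
Total turnaround = 41 + 16 + 57 + 67 + 33 + 8 + 43 = 265

265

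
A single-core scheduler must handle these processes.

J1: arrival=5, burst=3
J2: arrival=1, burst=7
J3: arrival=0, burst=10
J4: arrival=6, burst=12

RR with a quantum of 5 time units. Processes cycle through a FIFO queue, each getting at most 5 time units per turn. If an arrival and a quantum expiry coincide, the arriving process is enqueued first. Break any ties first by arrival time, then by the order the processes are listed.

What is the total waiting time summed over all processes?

44

Gantt: | J3 0-5 | J2 5-10 | J1 10-13 | J3 13-18 | J4 18-23 | J2 23-25 | J4 25-32 |
Completion: J1=13  J2=25  J3=18  J4=32
Waiting = turnaround − burst: J1=5, J2=17, J3=8, J4=14
Total waiting = 5 + 17 + 8 + 14 = 44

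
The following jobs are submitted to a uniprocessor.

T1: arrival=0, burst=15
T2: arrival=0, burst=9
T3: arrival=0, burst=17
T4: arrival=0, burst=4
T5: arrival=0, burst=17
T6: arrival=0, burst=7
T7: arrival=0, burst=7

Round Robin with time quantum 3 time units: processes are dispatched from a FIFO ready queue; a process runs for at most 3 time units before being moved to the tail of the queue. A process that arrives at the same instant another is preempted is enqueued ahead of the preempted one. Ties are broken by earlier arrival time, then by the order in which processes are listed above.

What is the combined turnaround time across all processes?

400

Timeline: | T1 0-3 | T2 3-6 | T3 6-9 | T4 9-12 | T5 12-15 | T6 15-18 | T7 18-21 | T1 21-24 | T2 24-27 | T3 27-30 | T4 30-31 | T5 31-34 | T6 34-37 | T7 37-40 | T1 40-43 | T2 43-46 | T3 46-49 | T5 49-52 | T6 52-53 | T7 53-54 | T1 54-57 | T3 57-60 | T5 60-63 | T1 63-66 | T3 66-69 | T5 69-72 | T3 72-74 | T5 74-76 |
Completion: T1=66  T2=46  T3=74  T4=31  T5=76  T6=53  T7=54
Turnaround (C−A): T1=66  T2=46  T3=74  T4=31  T5=76  T6=53  T7=54
Turnaround = completion − arrival: T1=66, T2=46, T3=74, T4=31, T5=76, T6=53, T7=54
Total turnaround = 66 + 46 + 74 + 31 + 76 + 53 + 54 = 400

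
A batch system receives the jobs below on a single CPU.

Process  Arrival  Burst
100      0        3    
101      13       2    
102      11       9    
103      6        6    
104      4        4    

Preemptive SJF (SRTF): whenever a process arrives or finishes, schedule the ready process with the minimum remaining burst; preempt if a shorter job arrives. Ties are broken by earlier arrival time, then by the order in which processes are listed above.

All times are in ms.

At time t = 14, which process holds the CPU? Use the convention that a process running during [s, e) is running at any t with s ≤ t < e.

101

Gantt: | 100 0-3 | idle 3-4 | 104 4-8 | 103 8-14 | 101 14-16 | 102 16-25 |
Completion: 100=3  101=16  102=25  103=14  104=8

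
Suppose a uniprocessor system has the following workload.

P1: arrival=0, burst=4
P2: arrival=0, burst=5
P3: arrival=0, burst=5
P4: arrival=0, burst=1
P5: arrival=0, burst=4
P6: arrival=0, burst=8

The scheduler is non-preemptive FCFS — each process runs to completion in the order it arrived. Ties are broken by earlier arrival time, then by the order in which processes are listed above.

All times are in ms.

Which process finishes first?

Schedule: | P1 0-4 | P2 4-9 | P3 9-14 | P4 14-15 | P5 15-19 | P6 19-27 |
Completion: P1=4  P2=9  P3=14  P4=15  P5=19  P6=27
Finish order: P1 → P2 → P3 → P4 → P5 → P6

P1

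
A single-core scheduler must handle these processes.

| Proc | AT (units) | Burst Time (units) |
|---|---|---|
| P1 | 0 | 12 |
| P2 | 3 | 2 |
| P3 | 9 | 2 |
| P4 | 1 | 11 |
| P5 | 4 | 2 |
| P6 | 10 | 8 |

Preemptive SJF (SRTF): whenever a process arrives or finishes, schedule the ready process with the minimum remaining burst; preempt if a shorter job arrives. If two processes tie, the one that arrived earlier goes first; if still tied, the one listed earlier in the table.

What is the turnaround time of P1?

Schedule: | P1 0-3 | P2 3-5 | P5 5-7 | P1 7-9 | P3 9-11 | P1 11-18 | P6 18-26 | P4 26-37 |
Completion: P1=18  P2=5  P3=11  P4=37  P5=7  P6=26
Turnaround (C−A): P1=18  P2=2  P3=2  P4=36  P5=3  P6=16
Turnaround(P1) = completion − arrival = 18 − 0 = 18

18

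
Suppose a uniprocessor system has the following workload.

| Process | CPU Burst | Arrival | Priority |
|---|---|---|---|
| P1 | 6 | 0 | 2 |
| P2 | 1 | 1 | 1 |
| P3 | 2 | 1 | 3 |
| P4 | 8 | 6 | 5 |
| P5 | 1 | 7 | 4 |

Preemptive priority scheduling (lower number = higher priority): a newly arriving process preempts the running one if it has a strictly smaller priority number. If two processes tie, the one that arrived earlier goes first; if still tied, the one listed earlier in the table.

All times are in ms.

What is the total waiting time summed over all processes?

Gantt: | P1 0-1 | P2 1-2 | P1 2-7 | P3 7-9 | P5 9-10 | P4 10-18 |
Completion: P1=7  P2=2  P3=9  P4=18  P5=10
Waiting = turnaround − burst: P1=1, P2=0, P3=6, P4=4, P5=2
Total waiting = 1 + 0 + 6 + 4 + 2 = 13

13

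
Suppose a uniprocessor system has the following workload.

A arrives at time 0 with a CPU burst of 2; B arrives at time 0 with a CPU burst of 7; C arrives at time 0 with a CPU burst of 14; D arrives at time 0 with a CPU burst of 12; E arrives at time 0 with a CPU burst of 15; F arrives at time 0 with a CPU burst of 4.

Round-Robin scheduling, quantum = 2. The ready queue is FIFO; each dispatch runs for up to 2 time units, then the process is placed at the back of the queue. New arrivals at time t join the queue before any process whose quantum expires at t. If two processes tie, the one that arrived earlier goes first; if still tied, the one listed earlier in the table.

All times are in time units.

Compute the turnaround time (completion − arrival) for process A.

Schedule: | A 0-2 | B 2-4 | C 4-6 | D 6-8 | E 8-10 | F 10-12 | B 12-14 | C 14-16 | D 16-18 | E 18-20 | F 20-22 | B 22-24 | C 24-26 | D 26-28 | E 28-30 | B 30-31 | C 31-33 | D 33-35 | E 35-37 | C 37-39 | D 39-41 | E 41-43 | C 43-45 | D 45-47 | E 47-49 | C 49-51 | E 51-54 |
Completion: A=2  B=31  C=51  D=47  E=54  F=22
Turnaround (C−A): A=2  B=31  C=51  D=47  E=54  F=22
Turnaround(A) = completion − arrival = 2 − 0 = 2

2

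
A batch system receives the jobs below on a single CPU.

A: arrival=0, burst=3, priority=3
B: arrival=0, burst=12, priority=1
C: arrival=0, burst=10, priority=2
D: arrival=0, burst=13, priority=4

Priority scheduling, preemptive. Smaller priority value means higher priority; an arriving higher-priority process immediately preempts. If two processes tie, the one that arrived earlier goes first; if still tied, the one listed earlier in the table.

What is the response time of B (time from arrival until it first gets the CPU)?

Schedule: | B 0-12 | C 12-22 | A 22-25 | D 25-38 |
Completion: A=25  B=12  C=22  D=38
Turnaround (C−A): A=25  B=12  C=22  D=38
Response(B) = first start − arrival = 0 − 0 = 0

0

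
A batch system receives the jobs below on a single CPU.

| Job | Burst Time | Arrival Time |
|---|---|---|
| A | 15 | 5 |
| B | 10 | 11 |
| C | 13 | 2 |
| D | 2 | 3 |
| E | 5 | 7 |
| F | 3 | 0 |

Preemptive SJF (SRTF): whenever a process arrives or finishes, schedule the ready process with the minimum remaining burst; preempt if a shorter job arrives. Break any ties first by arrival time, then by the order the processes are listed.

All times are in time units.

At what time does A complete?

48

Gantt: | F 0-3 | D 3-5 | C 5-7 | E 7-12 | B 12-22 | C 22-33 | A 33-48 |
Completion: A=48  B=22  C=33  D=5  E=12  F=3
Turnaround (C−A): A=43  B=11  C=31  D=2  E=5  F=3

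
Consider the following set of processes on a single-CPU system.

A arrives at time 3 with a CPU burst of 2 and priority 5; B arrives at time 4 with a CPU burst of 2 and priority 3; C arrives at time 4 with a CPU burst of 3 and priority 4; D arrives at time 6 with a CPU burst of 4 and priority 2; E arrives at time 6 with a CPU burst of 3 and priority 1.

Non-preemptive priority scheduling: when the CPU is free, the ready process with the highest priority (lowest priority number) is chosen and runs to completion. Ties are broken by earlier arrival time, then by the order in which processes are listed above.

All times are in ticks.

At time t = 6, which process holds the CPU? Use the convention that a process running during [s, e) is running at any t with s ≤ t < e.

B

Timeline: | idle 0-3 | A 3-5 | B 5-7 | E 7-10 | D 10-14 | C 14-17 |
Completion: A=5  B=7  C=17  D=14  E=10
Turnaround (C−A): A=2  B=3  C=13  D=8  E=4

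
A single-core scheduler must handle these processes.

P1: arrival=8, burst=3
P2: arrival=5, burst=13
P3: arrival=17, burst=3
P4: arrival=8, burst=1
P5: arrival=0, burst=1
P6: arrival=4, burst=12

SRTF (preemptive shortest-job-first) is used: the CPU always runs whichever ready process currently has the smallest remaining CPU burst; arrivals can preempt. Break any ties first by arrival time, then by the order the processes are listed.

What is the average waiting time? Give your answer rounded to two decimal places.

Gantt: | P5 0-1 | idle 1-4 | P6 4-8 | P4 8-9 | P1 9-12 | P6 12-20 | P3 20-23 | P2 23-36 |
Completion: P1=12  P2=36  P3=23  P4=9  P5=1  P6=20
Turnaround (C−A): P1=4  P2=31  P3=6  P4=1  P5=1  P6=16
Waiting times: P1=1, P2=18, P3=3, P4=0, P5=0, P6=4
Average waiting = (1+18+3+0+0+4) / 6 = 26/6 = 4.33

4.33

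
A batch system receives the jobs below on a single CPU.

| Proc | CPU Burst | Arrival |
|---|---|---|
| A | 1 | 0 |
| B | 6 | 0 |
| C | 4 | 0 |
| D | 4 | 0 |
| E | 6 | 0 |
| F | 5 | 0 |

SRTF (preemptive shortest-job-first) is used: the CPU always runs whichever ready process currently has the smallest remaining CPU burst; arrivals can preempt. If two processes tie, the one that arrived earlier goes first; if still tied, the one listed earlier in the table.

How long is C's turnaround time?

5

Schedule: | A 0-1 | C 1-5 | D 5-9 | F 9-14 | B 14-20 | E 20-26 |
Completion: A=1  B=20  C=5  D=9  E=26  F=14
Turnaround (C−A): A=1  B=20  C=5  D=9  E=26  F=14
Turnaround(C) = completion − arrival = 5 − 0 = 5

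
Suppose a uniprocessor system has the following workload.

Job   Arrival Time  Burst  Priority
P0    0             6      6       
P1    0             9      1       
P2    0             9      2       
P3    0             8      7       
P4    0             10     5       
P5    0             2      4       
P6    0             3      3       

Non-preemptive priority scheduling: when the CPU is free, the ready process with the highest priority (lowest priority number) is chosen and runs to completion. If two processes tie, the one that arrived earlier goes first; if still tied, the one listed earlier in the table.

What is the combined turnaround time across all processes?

Schedule: | P1 0-9 | P2 9-18 | P6 18-21 | P5 21-23 | P4 23-33 | P0 33-39 | P3 39-47 |
Completion: P0=39  P1=9  P2=18  P3=47  P4=33  P5=23  P6=21
Turnaround = completion − arrival: P0=39, P1=9, P2=18, P3=47, P4=33, P5=23, P6=21
Total turnaround = 39 + 9 + 18 + 47 + 33 + 23 + 21 = 190

190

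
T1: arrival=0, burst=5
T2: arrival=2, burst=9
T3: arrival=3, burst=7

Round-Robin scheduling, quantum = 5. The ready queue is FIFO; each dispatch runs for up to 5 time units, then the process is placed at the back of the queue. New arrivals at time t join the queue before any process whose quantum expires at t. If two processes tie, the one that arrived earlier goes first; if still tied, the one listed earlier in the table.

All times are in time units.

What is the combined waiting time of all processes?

Schedule: | T1 0-5 | T2 5-10 | T3 10-15 | T2 15-19 | T3 19-21 |
Completion: T1=5  T2=19  T3=21
Waiting = turnaround − burst: T1=0, T2=8, T3=11
Total waiting = 0 + 8 + 11 = 19

19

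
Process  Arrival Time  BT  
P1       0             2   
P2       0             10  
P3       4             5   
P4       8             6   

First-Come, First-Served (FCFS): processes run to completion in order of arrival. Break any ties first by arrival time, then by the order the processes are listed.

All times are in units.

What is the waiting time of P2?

Gantt: | P1 0-2 | P2 2-12 | P3 12-17 | P4 17-23 |
Completion: P1=2  P2=12  P3=17  P4=23
Turnaround (C−A): P1=2  P2=12  P3=13  P4=15
Waiting(P2) = turnaround − burst = 12 − 10 = 2

2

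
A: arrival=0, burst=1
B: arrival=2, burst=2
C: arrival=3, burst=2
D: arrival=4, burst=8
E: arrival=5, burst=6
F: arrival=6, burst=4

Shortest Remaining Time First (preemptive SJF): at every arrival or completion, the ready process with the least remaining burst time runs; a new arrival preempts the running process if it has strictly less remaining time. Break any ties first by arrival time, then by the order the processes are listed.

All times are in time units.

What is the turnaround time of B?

Gantt: | A 0-1 | idle 1-2 | B 2-4 | C 4-6 | F 6-10 | E 10-16 | D 16-24 |
Completion: A=1  B=4  C=6  D=24  E=16  F=10
Turnaround (C−A): A=1  B=2  C=3  D=20  E=11  F=4
Turnaround(B) = completion − arrival = 4 − 2 = 2

2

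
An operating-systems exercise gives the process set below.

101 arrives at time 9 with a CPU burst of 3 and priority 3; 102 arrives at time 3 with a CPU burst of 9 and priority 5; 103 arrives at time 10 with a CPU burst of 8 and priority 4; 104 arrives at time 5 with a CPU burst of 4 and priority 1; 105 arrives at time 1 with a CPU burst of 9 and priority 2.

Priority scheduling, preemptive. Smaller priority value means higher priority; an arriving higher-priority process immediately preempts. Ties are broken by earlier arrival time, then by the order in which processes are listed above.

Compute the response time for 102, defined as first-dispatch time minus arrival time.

Gantt: | idle 0-1 | 105 1-5 | 104 5-9 | 105 9-14 | 101 14-17 | 103 17-25 | 102 25-34 |
Completion: 101=17  102=34  103=25  104=9  105=14
Turnaround (C−A): 101=8  102=31  103=15  104=4  105=13
Response(102) = first start − arrival = 25 − 3 = 22

22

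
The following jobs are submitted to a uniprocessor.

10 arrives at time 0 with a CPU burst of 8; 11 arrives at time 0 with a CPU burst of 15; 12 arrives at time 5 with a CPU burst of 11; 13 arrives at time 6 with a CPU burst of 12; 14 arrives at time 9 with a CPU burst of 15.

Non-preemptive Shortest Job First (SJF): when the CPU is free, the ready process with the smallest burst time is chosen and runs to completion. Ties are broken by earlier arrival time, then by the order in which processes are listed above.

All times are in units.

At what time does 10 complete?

Timeline: | 10 0-8 | 12 8-19 | 13 19-31 | 11 31-46 | 14 46-61 |
Completion: 10=8  11=46  12=19  13=31  14=61
Turnaround (C−A): 10=8  11=46  12=14  13=25  14=52

8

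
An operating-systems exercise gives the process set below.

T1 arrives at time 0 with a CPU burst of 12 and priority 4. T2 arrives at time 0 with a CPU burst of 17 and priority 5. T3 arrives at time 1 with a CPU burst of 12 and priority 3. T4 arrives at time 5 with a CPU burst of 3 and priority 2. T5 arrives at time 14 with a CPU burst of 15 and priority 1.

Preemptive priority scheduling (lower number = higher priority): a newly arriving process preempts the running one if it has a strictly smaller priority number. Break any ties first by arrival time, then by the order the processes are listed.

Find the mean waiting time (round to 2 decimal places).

18.00

Gantt: | T1 0-1 | T3 1-5 | T4 5-8 | T3 8-14 | T5 14-29 | T3 29-31 | T1 31-42 | T2 42-59 |
Completion: T1=42  T2=59  T3=31  T4=8  T5=29
Turnaround (C−A): T1=42  T2=59  T3=30  T4=3  T5=15
Waiting times: T1=30, T2=42, T3=18, T4=0, T5=0
Average waiting = (30+42+18+0+0) / 5 = 90/5 = 18.00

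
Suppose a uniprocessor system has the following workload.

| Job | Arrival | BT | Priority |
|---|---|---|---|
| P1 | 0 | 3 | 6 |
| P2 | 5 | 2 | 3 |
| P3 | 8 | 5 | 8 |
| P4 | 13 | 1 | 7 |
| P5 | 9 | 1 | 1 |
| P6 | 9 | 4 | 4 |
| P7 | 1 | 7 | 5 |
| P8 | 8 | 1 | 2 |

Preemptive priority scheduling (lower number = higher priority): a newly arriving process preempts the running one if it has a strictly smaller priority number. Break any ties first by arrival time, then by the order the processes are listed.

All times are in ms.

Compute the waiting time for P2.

0

Timeline: | P1 0-1 | P7 1-5 | P2 5-7 | P7 7-8 | P8 8-9 | P5 9-10 | P6 10-14 | P7 14-16 | P1 16-18 | P4 18-19 | P3 19-24 |
Completion: P1=18  P2=7  P3=24  P4=19  P5=10  P6=14  P7=16  P8=9
Turnaround (C−A): P1=18  P2=2  P3=16  P4=6  P5=1  P6=5  P7=15  P8=1
Waiting(P2) = turnaround − burst = 2 − 2 = 0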